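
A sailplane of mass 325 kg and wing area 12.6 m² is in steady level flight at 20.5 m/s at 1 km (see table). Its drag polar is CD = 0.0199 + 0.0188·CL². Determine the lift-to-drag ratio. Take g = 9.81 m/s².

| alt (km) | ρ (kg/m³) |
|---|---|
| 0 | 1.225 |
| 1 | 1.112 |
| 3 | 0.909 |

L/D = 25.8

At 1 km, from the table: ρ = 1.112 kg/m³.
In steady level flight, lift balances weight: W = mg = 325 × 9.81 = 3188.2 N.
Dynamic pressure q = 0.5 × 1.112 × 20.5² = 233.7 Pa.
CL = 2W/(ρv²S) = 2×3188.2/(1.112×20.5²×12.6) = 1.083.
CD = 0.0199 + 0.0188 × 1.083² = 0.04195.
L/D = CL/CD = 1.083 / 0.04195 = 25.8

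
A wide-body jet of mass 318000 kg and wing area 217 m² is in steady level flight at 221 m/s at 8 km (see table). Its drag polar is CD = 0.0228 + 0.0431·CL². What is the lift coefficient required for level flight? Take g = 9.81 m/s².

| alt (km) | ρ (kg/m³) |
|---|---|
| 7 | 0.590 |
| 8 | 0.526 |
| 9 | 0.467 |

CL = 1.12

At 8 km, from the table: ρ = 0.526 kg/m³.
Level flight ⇒ L = W = m·g = 318000 × 9.81 = 3.1196×10^6 N.
Dynamic pressure q = 0.5 × 0.526 × 221² = 12850 Pa.
Required CL = L/(qS) = 3.1196×10^6/(12850·217) = 1.119.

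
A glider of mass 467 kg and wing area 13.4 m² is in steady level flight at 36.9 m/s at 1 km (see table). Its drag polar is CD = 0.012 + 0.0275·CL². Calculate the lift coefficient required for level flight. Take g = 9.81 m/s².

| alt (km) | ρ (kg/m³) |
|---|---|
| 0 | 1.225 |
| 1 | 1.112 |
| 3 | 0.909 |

CL = 0.452

At 1 km, from the table: ρ = 1.112 kg/m³.
Level flight ⇒ L = W = m·g = 467 × 9.81 = 4581.3 N.
Dynamic pressure q = 0.5 × 1.112 × 36.9² = 757.1 Pa.
Required CL = L/(qS) = 4581.3/(757.1·13.4) = 0.4516.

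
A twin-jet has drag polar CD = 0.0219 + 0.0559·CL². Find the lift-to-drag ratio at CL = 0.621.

L/D = 14.3

CD = 0.0219 + 0.0559 × 0.621² = 0.04346
L/D = CL/CD = 0.621 / 0.04346 = 14.3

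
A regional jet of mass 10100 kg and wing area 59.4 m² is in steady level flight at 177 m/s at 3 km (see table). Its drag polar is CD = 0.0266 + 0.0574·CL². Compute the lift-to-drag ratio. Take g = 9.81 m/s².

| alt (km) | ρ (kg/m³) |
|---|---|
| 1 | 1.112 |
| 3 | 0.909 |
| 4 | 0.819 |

At 3 km, from the table: ρ = 0.909 kg/m³.
In steady level flight, lift balances weight: W = mg = 10100 × 9.81 = 99081 N.
Dynamic pressure q = 0.5 × 0.909 × 177² = 14240 Pa.
Required CL = L/(qS) = 99081/(14240·59.4) = 0.1171.
CD = 0.0266 + 0.0574 × 0.1171² = 0.02739.
L/D = CL/CD = 0.1171 / 0.02739 = 4.28

L/D = 4.28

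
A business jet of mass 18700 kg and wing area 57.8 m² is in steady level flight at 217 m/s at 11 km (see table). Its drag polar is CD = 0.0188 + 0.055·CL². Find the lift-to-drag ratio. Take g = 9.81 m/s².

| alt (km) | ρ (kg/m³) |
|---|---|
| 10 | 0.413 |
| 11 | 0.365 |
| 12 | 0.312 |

At 11 km, from the table: ρ = 0.365 kg/m³.
Weight W = mg = 18700 × 9.81 = 1.8345×10^5 N; in level flight L = W.
Dynamic pressure q = 0.5 × 0.365 × 217² = 8594 Pa.
CL = W/(q·S) = 1.8345×10^5 / (8594 × 57.8) = 0.3693.
CD = 0.0188 + 0.055 × 0.3693² = 0.0263.
L/D = CL/CD = 0.3693 / 0.0263 = 14

L/D = 14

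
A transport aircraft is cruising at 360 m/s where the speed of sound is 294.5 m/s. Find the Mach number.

M = v/a = 360 / 294.5 = 1.22

M = 1.22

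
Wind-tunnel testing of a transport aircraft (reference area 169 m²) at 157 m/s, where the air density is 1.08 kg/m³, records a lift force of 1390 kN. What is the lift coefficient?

CL = 0.618

From L = ½ρv²S·CL, rearranging gives CL = 2L/(ρv²S).
CL = 2 × 1.39×10^6 / (1.08 × 157² × 169) = 0.618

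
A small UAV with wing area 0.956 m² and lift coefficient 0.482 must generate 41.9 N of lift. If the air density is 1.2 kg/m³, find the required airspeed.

v = 12.3 m/s

L = ½ρv²S·CL ⇒ v = √(2L/(ρ·S·CL))
v = √(2 × 41.9 / (1.2 × 0.956 × 0.482)) = √151.6 = 12.3 m/s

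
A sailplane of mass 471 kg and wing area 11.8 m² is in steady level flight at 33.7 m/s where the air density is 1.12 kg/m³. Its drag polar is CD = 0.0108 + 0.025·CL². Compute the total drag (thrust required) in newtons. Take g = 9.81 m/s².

D = 152 N

Weight W = mg = 471 × 9.81 = 4620.5 N; in level flight L = W.
q = ½ρv² = ½ × 1.12 × 33.7² = 636 Pa.
Required CL = L/(qS) = 4620.5/(636·11.8) = 0.6157.
CD = 0.0108 + 0.025 × 0.6157² = 0.02028.
D = q·S·CD = 636 × 11.8 × 0.02028 = 152.2 N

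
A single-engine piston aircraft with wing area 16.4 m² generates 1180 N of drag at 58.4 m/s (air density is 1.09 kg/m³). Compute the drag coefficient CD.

From D = ½ρv²S·CD, rearranging gives CD = 2D/(ρv²S).
CD = 2 × 1180 / (1.09 × 58.4² × 16.4) = 0.0387

CD = 0.0387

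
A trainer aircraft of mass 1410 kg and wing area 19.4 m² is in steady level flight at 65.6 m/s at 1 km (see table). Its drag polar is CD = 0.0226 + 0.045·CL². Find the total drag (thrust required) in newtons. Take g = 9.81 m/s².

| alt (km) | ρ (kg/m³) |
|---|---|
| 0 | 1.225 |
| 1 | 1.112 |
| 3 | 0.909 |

At 1 km, from the table: ρ = 1.112 kg/m³.
In steady level flight, lift balances weight: W = mg = 1410 × 9.81 = 13832 N.
q = ½ρv² = ½ × 1.112 × 65.6² = 2393 Pa.
Required CL = L/(qS) = 13832/(2393·19.4) = 0.298.
CD = 0.0226 + 0.045 × 0.298² = 0.0266.
D = q·S·CD = 2393 × 19.4 × 0.0266 = 1235 N

D = 1230 N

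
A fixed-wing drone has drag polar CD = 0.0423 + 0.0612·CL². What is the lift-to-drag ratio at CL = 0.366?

L/D = 7.25

CD = 0.0423 + 0.0612 × 0.366² = 0.0505
L/D = CL/CD = 0.366 / 0.0505 = 7.25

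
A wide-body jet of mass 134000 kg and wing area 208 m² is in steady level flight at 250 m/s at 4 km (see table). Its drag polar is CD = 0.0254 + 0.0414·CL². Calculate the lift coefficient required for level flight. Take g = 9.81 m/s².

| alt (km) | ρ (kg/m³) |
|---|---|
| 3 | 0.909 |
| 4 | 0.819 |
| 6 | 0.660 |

At 4 km, from the table: ρ = 0.819 kg/m³.
Level flight ⇒ L = W = m·g = 134000 × 9.81 = 1.3145×10^6 N.
Dynamic pressure q = 0.5 × 0.819 × 250² = 25590 Pa.
Required CL = L/(qS) = 1.3145×10^6/(25590·208) = 0.2469.

CL = 0.247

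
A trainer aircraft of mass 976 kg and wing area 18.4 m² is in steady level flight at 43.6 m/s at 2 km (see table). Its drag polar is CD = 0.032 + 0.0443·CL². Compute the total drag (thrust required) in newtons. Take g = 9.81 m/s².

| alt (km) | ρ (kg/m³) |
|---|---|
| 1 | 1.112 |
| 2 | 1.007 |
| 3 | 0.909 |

D = 794 N

At 2 km, from the table: ρ = 1.007 kg/m³.
Level flight ⇒ L = W = m·g = 976 × 9.81 = 9574.6 N.
Dynamic pressure q = 0.5 × 1.007 × 43.6² = 957.1 Pa.
CL = W/(q·S) = 9574.6 / (957.1 × 18.4) = 0.5437.
CD = 0.032 + 0.0443 × 0.5437² = 0.04509.
D = q·S·CD = 957.1 × 18.4 × 0.04509 = 794.2 N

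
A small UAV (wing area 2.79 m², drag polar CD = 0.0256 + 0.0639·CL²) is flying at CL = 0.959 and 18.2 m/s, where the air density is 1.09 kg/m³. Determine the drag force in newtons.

CD = 0.0256 + 0.0639 × 0.959² = 0.08437
D = ½ρv²S·CD = ½ × 1.09 × 18.2² × 2.79 × 0.08437 = 42.5 N

D = 42.5 N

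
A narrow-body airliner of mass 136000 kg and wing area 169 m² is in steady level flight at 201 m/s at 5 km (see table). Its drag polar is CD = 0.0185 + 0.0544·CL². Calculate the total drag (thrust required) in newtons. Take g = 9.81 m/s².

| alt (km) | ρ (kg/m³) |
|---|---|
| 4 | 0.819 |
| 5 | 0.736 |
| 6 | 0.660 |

At 5 km, from the table: ρ = 0.736 kg/m³.
Weight W = mg = 136000 × 9.81 = 1.3342×10^6 N; in level flight L = W.
q = ½ρv² = ½ × 0.736 × 201² = 14870 Pa.
CL = W/(q·S) = 1.3342×10^6 / (14870 × 169) = 0.531.
CD = 0.0185 + 0.0544 × 0.531² = 0.03384.
D = q·S·CD = 14870 × 169 × 0.03384 = 85020 N

D = 85000 N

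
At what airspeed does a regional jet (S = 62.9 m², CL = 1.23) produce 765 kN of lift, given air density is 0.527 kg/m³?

L = ½ρv²S·CL ⇒ v = √(2L/(ρ·S·CL))
v = √(2 × 7.65×10^5 / (0.527 × 62.9 × 1.23)) = √37530 = 194 m/s

v = 194 m/s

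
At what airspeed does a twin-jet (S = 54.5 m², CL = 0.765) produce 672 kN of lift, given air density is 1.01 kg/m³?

L = ½ρv²S·CL ⇒ v = √(2L/(ρ·S·CL))
v = √(2 × 6.72×10^5 / (1.01 × 54.5 × 0.765)) = √31920 = 179 m/s

v = 179 m/s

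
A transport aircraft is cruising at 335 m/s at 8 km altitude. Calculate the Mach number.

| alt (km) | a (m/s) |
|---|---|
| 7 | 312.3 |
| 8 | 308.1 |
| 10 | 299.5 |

M = 1.09

At 8 km, from the table: a = 308.1 m/s.
M = v/a = 335 / 308.1 = 1.09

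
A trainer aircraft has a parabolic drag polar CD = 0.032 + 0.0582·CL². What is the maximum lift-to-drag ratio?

For CD = CD0 + K·CL², (L/D)max occurs at CL* = √(CD0/K) and equals 1/(2√(K·CD0)).
(L/D)max = 1/(2√(0.0582 × 0.032)) = 1/(2 × 0.04316) = 11.6

(L/D)max = 11.6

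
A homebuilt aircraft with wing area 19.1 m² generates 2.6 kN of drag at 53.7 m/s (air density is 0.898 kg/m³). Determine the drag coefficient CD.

From D = ½ρv²S·CD, rearranging gives CD = 2D/(ρv²S).
CD = 2 × 2600 / (0.898 × 53.7² × 19.1) = 0.105

CD = 0.105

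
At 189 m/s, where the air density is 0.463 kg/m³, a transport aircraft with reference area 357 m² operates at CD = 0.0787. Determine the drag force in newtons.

D = 2.32×10^5 N

D = ½ρv²S·CD = ½ × 0.463 × 189² × 357 × 0.0787 = 2.32×10^5 N ≈ 232 kN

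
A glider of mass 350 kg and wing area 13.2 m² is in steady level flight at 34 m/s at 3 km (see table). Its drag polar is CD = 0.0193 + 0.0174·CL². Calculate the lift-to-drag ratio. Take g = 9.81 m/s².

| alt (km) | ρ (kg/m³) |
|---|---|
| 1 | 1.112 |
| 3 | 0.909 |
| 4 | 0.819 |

L/D = 21

At 3 km, from the table: ρ = 0.909 kg/m³.
Level flight ⇒ L = W = m·g = 350 × 9.81 = 3433.5 N.
q = ½ρv² = ½ × 0.909 × 34² = 525.4 Pa.
Required CL = L/(qS) = 3433.5/(525.4·13.2) = 0.4951.
CD = 0.0193 + 0.0174 × 0.4951² = 0.02356.
L/D = CL/CD = 0.4951 / 0.02356 = 21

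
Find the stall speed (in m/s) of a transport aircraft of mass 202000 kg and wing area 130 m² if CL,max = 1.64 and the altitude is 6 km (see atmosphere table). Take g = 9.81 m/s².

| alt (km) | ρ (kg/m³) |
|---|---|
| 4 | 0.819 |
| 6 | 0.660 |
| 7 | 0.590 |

V_stall = 168 m/s

At 6 km, from the table: ρ = 0.660 kg/m³.
Stall occurs when L = W at CL,max. W = mg = 202000 × 9.81 = 1.982×10^6 N.
From L = ½ρV²S·CL,max = W: V_stall = √(2W/(ρSCL,max)) = √(2·1.982×10^6/(0.66·130·1.64))
V_stall = √28170 = 168 m/s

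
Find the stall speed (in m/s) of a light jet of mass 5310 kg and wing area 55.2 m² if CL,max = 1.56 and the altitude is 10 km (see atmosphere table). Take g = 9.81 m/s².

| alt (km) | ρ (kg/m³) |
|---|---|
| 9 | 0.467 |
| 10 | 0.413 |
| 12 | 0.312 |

At 10 km, from the table: ρ = 0.413 kg/m³.
At stall, lift equals weight: L = W = m·g = 5310 × 9.81 = 52090 N.
V_stall = √(2W/(ρ·S·CL,max)) = √(2 × 52090 / (0.413 × 55.2 × 1.56))
V_stall = √2929 = 54.1 m/s

V_stall = 54.1 m/s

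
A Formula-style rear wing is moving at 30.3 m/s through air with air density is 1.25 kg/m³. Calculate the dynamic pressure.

q = 574 Pa

q = ½ρv² = ½ × 1.25 × 30.3² = 574 Pa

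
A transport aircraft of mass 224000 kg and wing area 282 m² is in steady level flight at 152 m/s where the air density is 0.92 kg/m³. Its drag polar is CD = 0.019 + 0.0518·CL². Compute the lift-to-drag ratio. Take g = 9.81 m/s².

L/D = 15.7

Level flight ⇒ L = W = m·g = 224000 × 9.81 = 2.1974×10^6 N.
Dynamic pressure q = 0.5 × 0.92 × 152² = 10630 Pa.
CL = 2W/(ρv²S) = 2×2.1974×10^6/(0.92×152²×282) = 0.7332.
CD = 0.019 + 0.0518 × 0.7332² = 0.04685.
L/D = CL/CD = 0.7332 / 0.04685 = 15.7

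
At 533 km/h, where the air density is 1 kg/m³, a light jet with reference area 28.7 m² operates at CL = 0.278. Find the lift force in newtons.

L = 87400 N

Convert speed: v = 533 km/h ÷ 3.6 = 148.1 m/s.
L = ½ρv²S·CL = ½ × 1 × 148.1² × 28.7 × 0.278 = 87400 N ≈ 87.4 kN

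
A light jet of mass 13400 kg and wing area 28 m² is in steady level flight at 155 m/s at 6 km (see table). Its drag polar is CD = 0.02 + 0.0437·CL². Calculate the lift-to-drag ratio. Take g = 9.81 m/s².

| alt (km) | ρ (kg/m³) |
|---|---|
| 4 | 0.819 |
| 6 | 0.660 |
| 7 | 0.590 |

L/D = 16.8

At 6 km, from the table: ρ = 0.660 kg/m³.
Level flight ⇒ L = W = m·g = 13400 × 9.81 = 1.3145×10^5 N.
q = ½ρv² = ½ × 0.66 × 155² = 7928 Pa.
CL = W/(q·S) = 1.3145×10^5 / (7928 × 28) = 0.5922.
CD = 0.02 + 0.0437 × 0.5922² = 0.03532.
L/D = CL/CD = 0.5922 / 0.03532 = 16.8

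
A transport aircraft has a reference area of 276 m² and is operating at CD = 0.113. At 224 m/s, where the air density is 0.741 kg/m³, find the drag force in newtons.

D = 5.8×10^5 N

Dynamic pressure q = ½ρv² = ½ × 0.741 × 224² = 18590 Pa.
D = q·S·CD = 18590 × 276 × 0.113 = 5.8×10^5 N ≈ 580 kN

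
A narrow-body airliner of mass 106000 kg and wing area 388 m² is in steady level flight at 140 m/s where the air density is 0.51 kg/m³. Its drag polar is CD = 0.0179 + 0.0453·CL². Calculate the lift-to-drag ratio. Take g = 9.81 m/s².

L/D = 17.3

Level flight ⇒ L = W = m·g = 106000 × 9.81 = 1.0399×10^6 N.
q = ½ρv² = ½ × 0.51 × 140² = 4998 Pa.
Required CL = L/(qS) = 1.0399×10^6/(4998·388) = 0.5362.
CD = 0.0179 + 0.0453 × 0.5362² = 0.03093.
L/D = CL/CD = 0.5362 / 0.03093 = 17.3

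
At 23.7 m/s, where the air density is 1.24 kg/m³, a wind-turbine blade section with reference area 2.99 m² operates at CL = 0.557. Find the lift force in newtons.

Dynamic pressure q = ½ρv² = ½ × 1.24 × 23.7² = 348.2 Pa.
L = q·S·CL = 348.2 × 2.99 × 0.557 = 580 N

L = 580 N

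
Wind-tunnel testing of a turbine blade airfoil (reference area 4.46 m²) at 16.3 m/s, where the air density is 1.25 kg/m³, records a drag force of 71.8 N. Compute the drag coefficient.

CD = 0.0969

From D = ½ρv²S·CD, rearranging gives CD = 2D/(ρv²S).
CD = 2 × 71.8 / (1.25 × 16.3² × 4.46) = 0.0969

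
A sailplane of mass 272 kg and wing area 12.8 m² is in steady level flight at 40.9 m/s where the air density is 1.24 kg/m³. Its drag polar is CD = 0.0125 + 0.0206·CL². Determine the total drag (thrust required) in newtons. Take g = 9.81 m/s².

D = 177 N

Weight W = mg = 272 × 9.81 = 2668.3 N; in level flight L = W.
Dynamic pressure q = 0.5 × 1.24 × 40.9² = 1037 Pa.
Required CL = L/(qS) = 2668.3/(1037·12.8) = 0.201.
CD = 0.0125 + 0.0206 × 0.201² = 0.01333.
D = q·S·CD = 1037 × 12.8 × 0.01333 = 177 N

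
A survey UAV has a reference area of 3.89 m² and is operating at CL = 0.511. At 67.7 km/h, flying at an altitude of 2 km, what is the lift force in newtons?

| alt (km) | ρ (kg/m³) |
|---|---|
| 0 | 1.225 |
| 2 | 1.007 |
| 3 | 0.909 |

L = 354 N

At 2 km, from the table: ρ = 1.007 kg/m³.
Convert speed: v = 67.7 km/h ÷ 3.6 = 18.81 m/s.
Dynamic pressure q = ½ρv² = ½ × 1.007 × 18.81² = 178.1 Pa.
L = q·S·CL = 178.1 × 3.89 × 0.511 = 354 N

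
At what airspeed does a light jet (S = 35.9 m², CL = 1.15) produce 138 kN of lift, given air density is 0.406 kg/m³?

L = ½ρv²S·CL ⇒ v = √(2L/(ρ·S·CL))
v = √(2 × 1.38×10^5 / (0.406 × 35.9 × 1.15)) = √16470 = 128 m/s

v = 128 m/s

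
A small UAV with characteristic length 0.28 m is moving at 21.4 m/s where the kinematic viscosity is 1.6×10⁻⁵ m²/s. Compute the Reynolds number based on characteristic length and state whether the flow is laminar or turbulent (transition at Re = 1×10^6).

Re = v·c/ν = 21.4 × 0.28 / (1.6×10⁻⁵) = 3.74×10^5
Since 3.74×10^5 < 1×10^6, the flow is laminar.

Re = 3.74×10^5 (laminar)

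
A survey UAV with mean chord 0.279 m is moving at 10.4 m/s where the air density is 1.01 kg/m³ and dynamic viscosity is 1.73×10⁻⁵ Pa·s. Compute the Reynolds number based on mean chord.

Re = 1.69×10^5

Re = ρ·v·c/μ = 1.01 × 10.4 × 0.279 / (1.73×10⁻⁵) = 1.69×10^5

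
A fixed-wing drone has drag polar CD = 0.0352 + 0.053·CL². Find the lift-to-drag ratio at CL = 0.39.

L/D = 9.01

CD = 0.0352 + 0.053 × 0.39² = 0.04326
L/D = CL/CD = 0.39 / 0.04326 = 9.01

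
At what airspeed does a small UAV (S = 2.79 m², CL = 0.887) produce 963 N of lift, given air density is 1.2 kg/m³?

L = ½ρv²S·CL ⇒ v = √(2L/(ρ·S·CL))
v = √(2 × 963 / (1.2 × 2.79 × 0.887)) = √648.6 = 25.5 m/s

v = 25.5 m/s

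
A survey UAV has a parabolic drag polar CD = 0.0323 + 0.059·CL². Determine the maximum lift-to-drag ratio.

(L/D)max = 11.5

For CD = CD0 + K·CL², (L/D)max occurs at CL* = √(CD0/K) and equals 1/(2√(K·CD0)).
(L/D)max = 1/(2√(0.059 × 0.0323)) = 1/(2 × 0.04365) = 11.5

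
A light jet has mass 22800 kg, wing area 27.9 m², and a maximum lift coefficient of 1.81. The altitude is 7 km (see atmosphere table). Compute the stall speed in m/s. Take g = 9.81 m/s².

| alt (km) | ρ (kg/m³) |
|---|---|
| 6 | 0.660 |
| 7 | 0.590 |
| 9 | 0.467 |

V_stall = 123 m/s

At 7 km, from the table: ρ = 0.590 kg/m³.
Weight W = mg = 22800 × 9.81 = 2.237×10^5 N.
From L = ½ρV²S·CL,max = W: V_stall = √(2W/(ρSCL,max)) = √(2·2.237×10^5/(0.59·27.9·1.81))
V_stall = √15010 = 123 m/s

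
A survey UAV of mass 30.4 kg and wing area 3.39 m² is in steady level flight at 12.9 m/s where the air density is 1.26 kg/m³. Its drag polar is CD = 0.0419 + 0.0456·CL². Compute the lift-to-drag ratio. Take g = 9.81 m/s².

L/D = 11.3

In steady level flight, lift balances weight: W = mg = 30.4 × 9.81 = 298.22 N.
Dynamic pressure q = 0.5 × 1.26 × 12.9² = 104.8 Pa.
Required CL = L/(qS) = 298.22/(104.8·3.39) = 0.8391.
CD = 0.0419 + 0.0456 × 0.8391² = 0.07401.
L/D = CL/CD = 0.8391 / 0.07401 = 11.3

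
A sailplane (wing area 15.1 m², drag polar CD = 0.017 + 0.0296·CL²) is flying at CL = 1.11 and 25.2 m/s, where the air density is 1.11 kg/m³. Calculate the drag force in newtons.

CD = 0.017 + 0.0296 × 1.11² = 0.05347
D = ½ρv²S·CD = ½ × 1.11 × 25.2² × 15.1 × 0.05347 = 285 N

D = 285 N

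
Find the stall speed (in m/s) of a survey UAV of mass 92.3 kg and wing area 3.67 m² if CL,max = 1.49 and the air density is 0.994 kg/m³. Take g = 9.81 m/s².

Stall occurs when L = W at CL,max. W = mg = 92.3 × 9.81 = 905.5 N.
From L = ½ρV²S·CL,max = W: V_stall = √(2W/(ρSCL,max)) = √(2·905.5/(0.994·3.67·1.49))
V_stall = √333.2 = 18.3 m/s

V_stall = 18.3 m/s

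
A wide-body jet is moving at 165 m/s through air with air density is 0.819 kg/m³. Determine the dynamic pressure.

q = ½ρv² = ½ × 0.819 × 165² = 11100 Pa

q = 11100 Pa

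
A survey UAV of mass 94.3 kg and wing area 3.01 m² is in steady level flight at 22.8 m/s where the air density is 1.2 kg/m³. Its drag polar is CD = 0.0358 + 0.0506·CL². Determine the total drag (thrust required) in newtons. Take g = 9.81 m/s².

D = 79.7 N

In steady level flight, lift balances weight: W = mg = 94.3 × 9.81 = 925.08 N.
q = ½ρv² = ½ × 1.2 × 22.8² = 311.9 Pa.
Required CL = L/(qS) = 925.08/(311.9·3.01) = 0.9854.
CD = 0.0358 + 0.0506 × 0.9854² = 0.08493.
D = q·S·CD = 311.9 × 3.01 × 0.08493 = 79.73 N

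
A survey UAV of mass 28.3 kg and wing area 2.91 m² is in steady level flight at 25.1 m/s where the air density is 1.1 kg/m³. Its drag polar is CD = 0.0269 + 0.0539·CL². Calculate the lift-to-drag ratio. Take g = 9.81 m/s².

L/D = 8.89

Level flight ⇒ L = W = m·g = 28.3 × 9.81 = 277.62 N.
Dynamic pressure q = 0.5 × 1.1 × 25.1² = 346.5 Pa.
Required CL = L/(qS) = 277.62/(346.5·2.91) = 0.2753.
CD = 0.0269 + 0.0539 × 0.2753² = 0.03099.
L/D = CL/CD = 0.2753 / 0.03099 = 8.89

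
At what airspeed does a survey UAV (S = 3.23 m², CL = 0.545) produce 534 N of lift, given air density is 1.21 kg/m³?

L = ½ρv²S·CL ⇒ v = √(2L/(ρ·S·CL))
v = √(2 × 534 / (1.21 × 3.23 × 0.545)) = √501.4 = 22.4 m/s

v = 22.4 m/s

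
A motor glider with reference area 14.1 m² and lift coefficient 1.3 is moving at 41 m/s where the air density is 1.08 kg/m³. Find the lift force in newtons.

Dynamic pressure q = ½ρv² = ½ × 1.08 × 41² = 907.7 Pa.
L = q·S·CL = 907.7 × 14.1 × 1.3 = 16600 N ≈ 16.6 kN

L = 16600 N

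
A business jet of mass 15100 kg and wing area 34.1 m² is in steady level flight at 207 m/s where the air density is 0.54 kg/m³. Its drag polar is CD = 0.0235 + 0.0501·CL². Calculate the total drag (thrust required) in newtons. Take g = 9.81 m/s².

D = 12100 N

In steady level flight, lift balances weight: W = mg = 15100 × 9.81 = 1.4813×10^5 N.
Dynamic pressure q = 0.5 × 0.54 × 207² = 11570 Pa.
CL = 2W/(ρv²S) = 2×1.4813×10^5/(0.54×207²×34.1) = 0.3755.
CD = 0.0235 + 0.0501 × 0.3755² = 0.03056.
D = q·S·CD = 11570 × 34.1 × 0.03056 = 12060 N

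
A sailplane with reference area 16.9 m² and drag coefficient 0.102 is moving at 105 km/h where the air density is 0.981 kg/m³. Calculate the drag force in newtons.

D = 719 N

Convert speed: v = 105 km/h ÷ 3.6 = 29.17 m/s.
D = ½ρv²S·CD = ½ × 0.981 × 29.17² × 16.9 × 0.102 = 719 N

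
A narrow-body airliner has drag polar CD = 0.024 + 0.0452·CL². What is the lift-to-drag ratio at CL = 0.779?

L/D = 15.1

CD = 0.024 + 0.0452 × 0.779² = 0.05143
L/D = CL/CD = 0.779 / 0.05143 = 15.1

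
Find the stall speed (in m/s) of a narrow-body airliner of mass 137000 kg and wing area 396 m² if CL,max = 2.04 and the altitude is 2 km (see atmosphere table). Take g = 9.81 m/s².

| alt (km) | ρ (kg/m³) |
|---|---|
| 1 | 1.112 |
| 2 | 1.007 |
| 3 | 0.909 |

V_stall = 57.5 m/s

At 2 km, from the table: ρ = 1.007 kg/m³.
Stall occurs when L = W at CL,max. W = mg = 137000 × 9.81 = 1.344×10^6 N.
V_stall = √(2W/(ρ·S·CL,max)) = √(2 × 1.344×10^6 / (1.007 × 396 × 2.04))
V_stall = √3304 = 57.5 m/s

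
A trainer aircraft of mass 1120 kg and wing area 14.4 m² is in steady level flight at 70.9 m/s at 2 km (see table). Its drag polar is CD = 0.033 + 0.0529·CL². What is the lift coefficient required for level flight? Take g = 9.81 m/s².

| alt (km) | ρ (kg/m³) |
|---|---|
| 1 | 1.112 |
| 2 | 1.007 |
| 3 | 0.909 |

CL = 0.301

At 2 km, from the table: ρ = 1.007 kg/m³.
In steady level flight, lift balances weight: W = mg = 1120 × 9.81 = 10987 N.
q = ½ρv² = ½ × 1.007 × 70.9² = 2531 Pa.
CL = 2W/(ρv²S) = 2×10987/(1.007×70.9²×14.4) = 0.3015.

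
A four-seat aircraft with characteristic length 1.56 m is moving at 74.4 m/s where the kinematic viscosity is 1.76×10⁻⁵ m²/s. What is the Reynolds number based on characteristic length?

Re = v·c/ν = 74.4 × 1.56 / (1.76×10⁻⁵) = 6.59×10^6

Re = 6.59×10^6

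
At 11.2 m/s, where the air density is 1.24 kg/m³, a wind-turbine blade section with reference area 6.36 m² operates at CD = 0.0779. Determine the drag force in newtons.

D = 38.5 N

Dynamic pressure q = ½ρv² = ½ × 1.24 × 11.2² = 77.77 Pa.
D = q·S·CD = 77.77 × 6.36 × 0.0779 = 38.5 N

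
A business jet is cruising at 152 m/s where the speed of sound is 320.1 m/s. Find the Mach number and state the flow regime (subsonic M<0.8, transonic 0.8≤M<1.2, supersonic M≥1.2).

M = v/a = 152 / 320.1 = 0.475
M = 0.475 → subsonic.

M = 0.475 (subsonic)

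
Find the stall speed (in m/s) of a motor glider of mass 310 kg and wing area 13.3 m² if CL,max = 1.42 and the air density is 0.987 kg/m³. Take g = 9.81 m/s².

V_stall = 18.1 m/s

At stall, lift equals weight: L = W = m·g = 310 × 9.81 = 3041 N.
From L = ½ρV²S·CL,max = W: V_stall = √(2W/(ρSCL,max)) = √(2·3041/(0.987·13.3·1.42))
V_stall = √326.3 = 18.1 m/s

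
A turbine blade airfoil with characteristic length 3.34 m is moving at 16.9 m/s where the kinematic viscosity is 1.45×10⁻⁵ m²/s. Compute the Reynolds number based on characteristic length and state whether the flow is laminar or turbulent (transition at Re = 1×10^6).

Re = 3.89×10^6 (turbulent)

Re = v·c/ν = 16.9 × 3.34 / (1.45×10⁻⁵) = 3.89×10^6
Since 3.89×10^6 > 1×10^6, the flow is turbulent.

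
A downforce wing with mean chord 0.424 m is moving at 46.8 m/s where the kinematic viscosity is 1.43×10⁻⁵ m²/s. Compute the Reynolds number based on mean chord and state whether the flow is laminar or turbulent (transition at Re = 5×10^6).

Re = 1.39×10^6 (laminar)

Re = v·c/ν = 46.8 × 0.424 / (1.43×10⁻⁵) = 1.39×10^6
Since 1.39×10^6 < 5×10^6, the flow is laminar.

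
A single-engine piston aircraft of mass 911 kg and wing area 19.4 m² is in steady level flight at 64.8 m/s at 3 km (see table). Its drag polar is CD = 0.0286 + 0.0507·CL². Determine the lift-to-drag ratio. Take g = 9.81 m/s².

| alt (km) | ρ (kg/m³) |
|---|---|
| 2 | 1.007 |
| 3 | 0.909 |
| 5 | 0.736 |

L/D = 7.65

At 3 km, from the table: ρ = 0.909 kg/m³.
In steady level flight, lift balances weight: W = mg = 911 × 9.81 = 8936.9 N.
q = ½ρv² = ½ × 0.909 × 64.8² = 1908 Pa.
CL = 2W/(ρv²S) = 2×8936.9/(0.909×64.8²×19.4) = 0.2414.
CD = 0.0286 + 0.0507 × 0.2414² = 0.03155.
L/D = CL/CD = 0.2414 / 0.03155 = 7.65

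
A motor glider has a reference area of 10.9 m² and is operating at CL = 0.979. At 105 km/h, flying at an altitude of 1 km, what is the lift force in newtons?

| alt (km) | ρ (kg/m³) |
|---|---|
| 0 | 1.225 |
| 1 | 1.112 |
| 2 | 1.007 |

At 1 km, from the table: ρ = 1.112 kg/m³.
Convert speed: v = 105 km/h ÷ 3.6 = 29.17 m/s.
L = ½ρv²S·CL = ½ × 1.112 × 29.17² × 10.9 × 0.979 = 5050 N ≈ 5.05 kN

L = 5050 N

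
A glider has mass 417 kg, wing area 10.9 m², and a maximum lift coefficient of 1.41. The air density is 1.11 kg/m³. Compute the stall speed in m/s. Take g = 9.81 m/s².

Stall occurs when L = W at CL,max. W = mg = 417 × 9.81 = 4091 N.
From L = ½ρV²S·CL,max = W: V_stall = √(2W/(ρSCL,max)) = √(2·4091/(1.11·10.9·1.41))
V_stall = √479.6 = 21.9 m/s

V_stall = 21.9 m/s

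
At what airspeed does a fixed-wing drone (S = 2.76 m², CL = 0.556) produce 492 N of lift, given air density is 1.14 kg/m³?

L = ½ρv²S·CL ⇒ v = √(2L/(ρ·S·CL))
v = √(2 × 492 / (1.14 × 2.76 × 0.556)) = √562.5 = 23.7 m/s

v = 23.7 m/s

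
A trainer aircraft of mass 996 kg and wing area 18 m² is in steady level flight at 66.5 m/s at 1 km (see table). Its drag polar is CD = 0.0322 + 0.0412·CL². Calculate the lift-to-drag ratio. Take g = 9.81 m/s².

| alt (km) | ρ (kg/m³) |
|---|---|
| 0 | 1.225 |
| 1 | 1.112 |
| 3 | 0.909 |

At 1 km, from the table: ρ = 1.112 kg/m³.
Weight W = mg = 996 × 9.81 = 9770.8 N; in level flight L = W.
Dynamic pressure q = 0.5 × 1.112 × 66.5² = 2459 Pa.
CL = 2W/(ρv²S) = 2×9770.8/(1.112×66.5²×18) = 0.2208.
CD = 0.0322 + 0.0412 × 0.2208² = 0.03421.
L/D = CL/CD = 0.2208 / 0.03421 = 6.45

L/D = 6.45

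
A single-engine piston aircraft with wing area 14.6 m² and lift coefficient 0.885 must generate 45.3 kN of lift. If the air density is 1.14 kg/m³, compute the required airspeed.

v = 78.4 m/s

L = ½ρv²S·CL ⇒ v = √(2L/(ρ·S·CL))
v = √(2 × 45300 / (1.14 × 14.6 × 0.885)) = √6151 = 78.4 m/s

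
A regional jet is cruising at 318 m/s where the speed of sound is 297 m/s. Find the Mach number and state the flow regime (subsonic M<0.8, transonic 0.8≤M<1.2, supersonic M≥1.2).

M = v/a = 318 / 297 = 1.07
M = 1.07 → transonic.

M = 1.07 (transonic)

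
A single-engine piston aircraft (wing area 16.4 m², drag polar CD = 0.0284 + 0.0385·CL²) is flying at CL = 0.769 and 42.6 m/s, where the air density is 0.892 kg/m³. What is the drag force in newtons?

CD = 0.0284 + 0.0385 × 0.769² = 0.05117
D = ½ρv²S·CD = ½ × 0.892 × 42.6² × 16.4 × 0.05117 = 679 N

D = 679 N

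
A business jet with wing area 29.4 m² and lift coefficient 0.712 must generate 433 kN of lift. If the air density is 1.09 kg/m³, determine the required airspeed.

v = 195 m/s

L = ½ρv²S·CL ⇒ v = √(2L/(ρ·S·CL))
v = √(2 × 4.33×10^5 / (1.09 × 29.4 × 0.712)) = √37950 = 195 m/s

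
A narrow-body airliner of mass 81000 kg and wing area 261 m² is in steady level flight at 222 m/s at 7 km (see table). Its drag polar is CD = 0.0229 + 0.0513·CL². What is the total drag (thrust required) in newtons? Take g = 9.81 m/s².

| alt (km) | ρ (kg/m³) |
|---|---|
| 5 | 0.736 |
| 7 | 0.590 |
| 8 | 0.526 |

D = 95400 N

At 7 km, from the table: ρ = 0.590 kg/m³.
Level flight ⇒ L = W = m·g = 81000 × 9.81 = 7.9461×10^5 N.
q = ½ρv² = ½ × 0.59 × 222² = 14540 Pa.
CL = W/(q·S) = 7.9461×10^5 / (14540 × 261) = 0.2094.
CD = 0.0229 + 0.0513 × 0.2094² = 0.02515.
D = q·S·CD = 14540 × 261 × 0.02515 = 95430 N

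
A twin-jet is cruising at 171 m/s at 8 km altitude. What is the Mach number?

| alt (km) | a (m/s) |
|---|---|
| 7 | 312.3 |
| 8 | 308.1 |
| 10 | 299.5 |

At 8 km, from the table: a = 308.1 m/s.
M = v/a = 171 / 308.1 = 0.555

M = 0.555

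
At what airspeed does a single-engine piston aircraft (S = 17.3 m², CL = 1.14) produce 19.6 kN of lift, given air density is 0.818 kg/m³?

v = 49.3 m/s

L = ½ρv²S·CL ⇒ v = √(2L/(ρ·S·CL))
v = √(2 × 19600 / (0.818 × 17.3 × 1.14)) = √2430 = 49.3 m/s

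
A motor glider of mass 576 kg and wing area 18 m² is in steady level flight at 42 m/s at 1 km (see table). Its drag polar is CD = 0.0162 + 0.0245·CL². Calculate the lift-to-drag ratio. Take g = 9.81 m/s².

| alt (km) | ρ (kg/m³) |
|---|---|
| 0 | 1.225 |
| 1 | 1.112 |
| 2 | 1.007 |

At 1 km, from the table: ρ = 1.112 kg/m³.
Weight W = mg = 576 × 9.81 = 5650.6 N; in level flight L = W.
Dynamic pressure q = 0.5 × 1.112 × 42² = 980.8 Pa.
CL = W/(q·S) = 5650.6 / (980.8 × 18) = 0.3201.
CD = 0.0162 + 0.0245 × 0.3201² = 0.01871.
L/D = CL/CD = 0.3201 / 0.01871 = 17.1

L/D = 17.1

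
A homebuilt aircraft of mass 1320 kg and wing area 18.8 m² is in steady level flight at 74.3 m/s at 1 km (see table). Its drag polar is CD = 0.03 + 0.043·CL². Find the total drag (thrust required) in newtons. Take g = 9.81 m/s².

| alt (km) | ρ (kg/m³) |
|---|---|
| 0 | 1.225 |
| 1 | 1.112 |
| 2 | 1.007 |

At 1 km, from the table: ρ = 1.112 kg/m³.
Weight W = mg = 1320 × 9.81 = 12949 N; in level flight L = W.
q = ½ρv² = ½ × 1.112 × 74.3² = 3069 Pa.
CL = W/(q·S) = 12949 / (3069 × 18.8) = 0.2244.
CD = 0.03 + 0.043 × 0.2244² = 0.03217.
D = q·S·CD = 3069 × 18.8 × 0.03217 = 1856 N

D = 1860 N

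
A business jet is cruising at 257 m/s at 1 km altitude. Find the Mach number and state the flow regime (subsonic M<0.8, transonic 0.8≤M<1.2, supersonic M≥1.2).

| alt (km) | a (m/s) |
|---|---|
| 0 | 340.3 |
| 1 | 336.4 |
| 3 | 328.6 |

M = 0.764 (subsonic)

At 1 km, from the table: a = 336.4 m/s.
M = v/a = 257 / 336.4 = 0.764
M = 0.764 → subsonic.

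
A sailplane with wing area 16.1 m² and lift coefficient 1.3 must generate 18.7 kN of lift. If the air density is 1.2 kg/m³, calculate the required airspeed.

L = ½ρv²S·CL ⇒ v = √(2L/(ρ·S·CL))
v = √(2 × 18700 / (1.2 × 16.1 × 1.3)) = √1489 = 38.6 m/s

v = 38.6 m/s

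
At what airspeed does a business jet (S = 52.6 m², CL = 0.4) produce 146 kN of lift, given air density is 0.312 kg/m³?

L = ½ρv²S·CL ⇒ v = √(2L/(ρ·S·CL))
v = √(2 × 1.46×10^5 / (0.312 × 52.6 × 0.4)) = √44480 = 211 m/s

v = 211 m/s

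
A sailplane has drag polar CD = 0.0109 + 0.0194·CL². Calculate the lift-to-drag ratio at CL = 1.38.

L/D = 28.8

CD = 0.0109 + 0.0194 × 1.38² = 0.04785
L/D = CL/CD = 1.38 / 0.04785 = 28.8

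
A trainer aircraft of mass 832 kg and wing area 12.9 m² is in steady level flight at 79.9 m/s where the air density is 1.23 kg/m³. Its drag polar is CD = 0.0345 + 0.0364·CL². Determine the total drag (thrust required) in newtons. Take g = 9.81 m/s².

D = 1800 N

Weight W = mg = 832 × 9.81 = 8161.9 N; in level flight L = W.
q = ½ρv² = ½ × 1.23 × 79.9² = 3926 Pa.
CL = 2W/(ρv²S) = 2×8161.9/(1.23×79.9²×12.9) = 0.1612.
CD = 0.0345 + 0.0364 × 0.1612² = 0.03545.
D = q·S·CD = 3926 × 12.9 × 0.03545 = 1795 N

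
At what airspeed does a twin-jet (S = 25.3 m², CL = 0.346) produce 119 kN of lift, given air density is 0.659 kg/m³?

L = ½ρv²S·CL ⇒ v = √(2L/(ρ·S·CL))
v = √(2 × 1.19×10^5 / (0.659 × 25.3 × 0.346)) = √41260 = 203 m/s

v = 203 m/s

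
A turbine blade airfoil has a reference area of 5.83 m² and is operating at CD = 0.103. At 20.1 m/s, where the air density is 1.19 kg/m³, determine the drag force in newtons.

D = ½ρv²S·CD = ½ × 1.19 × 20.1² × 5.83 × 0.103 = 144 N

D = 144 N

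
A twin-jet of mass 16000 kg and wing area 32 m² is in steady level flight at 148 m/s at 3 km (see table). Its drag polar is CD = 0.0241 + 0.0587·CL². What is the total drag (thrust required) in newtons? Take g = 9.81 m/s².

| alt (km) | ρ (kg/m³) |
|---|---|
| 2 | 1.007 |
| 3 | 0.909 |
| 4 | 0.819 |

D = 12200 N

At 3 km, from the table: ρ = 0.909 kg/m³.
Level flight ⇒ L = W = m·g = 16000 × 9.81 = 1.5696×10^5 N.
q = ½ρv² = ½ × 0.909 × 148² = 9955 Pa.
CL = 2W/(ρv²S) = 2×1.5696×10^5/(0.909×148²×32) = 0.4927.
CD = 0.0241 + 0.0587 × 0.4927² = 0.03835.
D = q·S·CD = 9955 × 32 × 0.03835 = 12220 N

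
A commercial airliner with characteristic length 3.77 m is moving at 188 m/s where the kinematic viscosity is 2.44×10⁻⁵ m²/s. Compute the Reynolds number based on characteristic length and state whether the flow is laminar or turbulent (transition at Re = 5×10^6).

Re = 2.9×10^7 (turbulent)

Re = v·c/ν = 188 × 3.77 / (2.44×10⁻⁵) = 2.9×10^7
Since 2.9×10^7 > 5×10^6, the flow is turbulent.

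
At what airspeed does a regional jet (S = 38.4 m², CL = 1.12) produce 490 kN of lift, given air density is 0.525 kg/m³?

v = 208 m/s

L = ½ρv²S·CL ⇒ v = √(2L/(ρ·S·CL))
v = √(2 × 4.9×10^5 / (0.525 × 38.4 × 1.12)) = √43400 = 208 m/s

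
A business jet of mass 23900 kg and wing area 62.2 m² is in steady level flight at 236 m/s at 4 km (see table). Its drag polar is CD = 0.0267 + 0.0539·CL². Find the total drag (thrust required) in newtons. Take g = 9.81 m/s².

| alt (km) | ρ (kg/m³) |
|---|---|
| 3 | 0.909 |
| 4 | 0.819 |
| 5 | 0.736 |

D = 40000 N

At 4 km, from the table: ρ = 0.819 kg/m³.
Level flight ⇒ L = W = m·g = 23900 × 9.81 = 2.3446×10^5 N.
Dynamic pressure q = 0.5 × 0.819 × 236² = 22810 Pa.
Required CL = L/(qS) = 2.3446×10^5/(22810·62.2) = 0.1653.
CD = 0.0267 + 0.0539 × 0.1653² = 0.02817.
D = q·S·CD = 22810 × 62.2 × 0.02817 = 39970 N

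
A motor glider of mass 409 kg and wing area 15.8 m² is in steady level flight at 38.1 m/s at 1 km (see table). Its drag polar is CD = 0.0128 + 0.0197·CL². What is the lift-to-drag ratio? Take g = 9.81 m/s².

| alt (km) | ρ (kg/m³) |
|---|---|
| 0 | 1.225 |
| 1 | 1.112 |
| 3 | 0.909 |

At 1 km, from the table: ρ = 1.112 kg/m³.
Level flight ⇒ L = W = m·g = 409 × 9.81 = 4012.3 N.
Dynamic pressure q = 0.5 × 1.112 × 38.1² = 807.1 Pa.
CL = 2W/(ρv²S) = 2×4012.3/(1.112×38.1²×15.8) = 0.3146.
CD = 0.0128 + 0.0197 × 0.3146² = 0.01475.
L/D = CL/CD = 0.3146 / 0.01475 = 21.3

L/D = 21.3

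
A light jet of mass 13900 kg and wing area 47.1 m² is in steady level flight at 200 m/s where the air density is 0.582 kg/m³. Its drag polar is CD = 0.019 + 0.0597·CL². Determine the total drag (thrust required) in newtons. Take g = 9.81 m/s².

Level flight ⇒ L = W = m·g = 13900 × 9.81 = 1.3636×10^5 N.
q = ½ρv² = ½ × 0.582 × 200² = 11640 Pa.
CL = W/(q·S) = 1.3636×10^5 / (11640 × 47.1) = 0.2487.
CD = 0.019 + 0.0597 × 0.2487² = 0.02269.
D = q·S·CD = 11640 × 47.1 × 0.02269 = 12440 N

D = 12400 N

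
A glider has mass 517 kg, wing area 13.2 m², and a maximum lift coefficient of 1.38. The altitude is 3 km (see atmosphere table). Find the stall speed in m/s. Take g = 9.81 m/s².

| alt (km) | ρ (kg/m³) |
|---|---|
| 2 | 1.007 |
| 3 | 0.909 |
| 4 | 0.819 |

V_stall = 24.8 m/s

At 3 km, from the table: ρ = 0.909 kg/m³.
At stall, lift equals weight: L = W = m·g = 517 × 9.81 = 5072 N.
From L = ½ρV²S·CL,max = W: V_stall = √(2W/(ρSCL,max)) = √(2·5072/(0.909·13.2·1.38))
V_stall = √612.6 = 24.8 m/s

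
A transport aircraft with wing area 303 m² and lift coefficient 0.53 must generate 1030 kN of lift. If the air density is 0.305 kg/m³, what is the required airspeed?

L = ½ρv²S·CL ⇒ v = √(2L/(ρ·S·CL))
v = √(2 × 1.03×10^6 / (0.305 × 303 × 0.53)) = √42060 = 205 m/s

v = 205 m/s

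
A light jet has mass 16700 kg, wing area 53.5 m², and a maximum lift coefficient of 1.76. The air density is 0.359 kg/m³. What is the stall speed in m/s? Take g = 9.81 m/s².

At stall, lift equals weight: L = W = m·g = 16700 × 9.81 = 1.638×10^5 N.
V_stall = √(2W/(ρ·S·CL,max)) = √(2 × 1.638×10^5 / (0.359 × 53.5 × 1.76))
V_stall = √9693 = 98.5 m/s

V_stall = 98.5 m/s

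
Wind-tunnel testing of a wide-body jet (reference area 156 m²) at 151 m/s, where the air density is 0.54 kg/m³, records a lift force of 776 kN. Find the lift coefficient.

CL = 0.808

From L = ½ρv²S·CL, rearranging gives CL = 2L/(ρv²S).
CL = 2 × 7.76×10^5 / (0.54 × 151² × 156) = 0.808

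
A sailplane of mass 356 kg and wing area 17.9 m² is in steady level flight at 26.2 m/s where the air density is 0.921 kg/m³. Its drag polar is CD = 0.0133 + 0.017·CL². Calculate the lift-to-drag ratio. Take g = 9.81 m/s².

Level flight ⇒ L = W = m·g = 356 × 9.81 = 3492.4 N.
q = ½ρv² = ½ × 0.921 × 26.2² = 316.1 Pa.
Required CL = L/(qS) = 3492.4/(316.1·17.9) = 0.6172.
CD = 0.0133 + 0.017 × 0.6172² = 0.01978.
L/D = CL/CD = 0.6172 / 0.01978 = 31.2

L/D = 31.2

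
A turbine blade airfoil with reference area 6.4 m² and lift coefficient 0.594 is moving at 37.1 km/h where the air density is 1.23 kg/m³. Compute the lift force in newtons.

Convert speed: v = 37.1 km/h ÷ 3.6 = 10.31 m/s.
Dynamic pressure q = ½ρv² = ½ × 1.23 × 10.31² = 65.32 Pa.
L = q·S·CL = 65.32 × 6.4 × 0.594 = 248 N

L = 248 N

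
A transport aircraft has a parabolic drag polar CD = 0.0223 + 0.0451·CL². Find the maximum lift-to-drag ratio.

For CD = CD0 + K·CL², (L/D)max occurs at CL* = √(CD0/K) and equals 1/(2√(K·CD0)).
(L/D)max = 1/(2√(0.0451 × 0.0223)) = 1/(2 × 0.03171) = 15.8

(L/D)max = 15.8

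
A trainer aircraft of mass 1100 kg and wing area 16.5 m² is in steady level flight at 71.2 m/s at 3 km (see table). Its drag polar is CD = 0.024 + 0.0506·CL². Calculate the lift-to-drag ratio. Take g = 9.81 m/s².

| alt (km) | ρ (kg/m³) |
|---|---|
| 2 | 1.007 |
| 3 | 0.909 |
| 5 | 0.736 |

At 3 km, from the table: ρ = 0.909 kg/m³.
Level flight ⇒ L = W = m·g = 1100 × 9.81 = 10791 N.
q = ½ρv² = ½ × 0.909 × 71.2² = 2304 Pa.
CL = 2W/(ρv²S) = 2×10791/(0.909×71.2²×16.5) = 0.2838.
CD = 0.024 + 0.0506 × 0.2838² = 0.02808.
L/D = CL/CD = 0.2838 / 0.02808 = 10.1

L/D = 10.1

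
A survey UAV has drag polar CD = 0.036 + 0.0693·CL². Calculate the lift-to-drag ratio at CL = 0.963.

L/D = 9.6

CD = 0.036 + 0.0693 × 0.963² = 0.1003
L/D = CL/CD = 0.963 / 0.1003 = 9.6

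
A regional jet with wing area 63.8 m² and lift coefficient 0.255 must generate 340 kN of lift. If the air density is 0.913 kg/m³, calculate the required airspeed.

v = 214 m/s

L = ½ρv²S·CL ⇒ v = √(2L/(ρ·S·CL))
v = √(2 × 3.4×10^5 / (0.913 × 63.8 × 0.255)) = √45780 = 214 m/s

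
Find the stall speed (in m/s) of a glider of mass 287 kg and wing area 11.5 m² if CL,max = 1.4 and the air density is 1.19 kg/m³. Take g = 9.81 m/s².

V_stall = 17.1 m/s

Weight W = mg = 287 × 9.81 = 2815 N.
V_stall = √(2W/(ρ·S·CL,max)) = √(2 × 2815 / (1.19 × 11.5 × 1.4))
V_stall = √293.9 = 17.1 m/s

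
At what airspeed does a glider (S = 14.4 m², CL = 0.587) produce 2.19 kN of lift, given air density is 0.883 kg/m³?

v = 24.2 m/s

L = ½ρv²S·CL ⇒ v = √(2L/(ρ·S·CL))
v = √(2 × 2190 / (0.883 × 14.4 × 0.587)) = √586.8 = 24.2 m/s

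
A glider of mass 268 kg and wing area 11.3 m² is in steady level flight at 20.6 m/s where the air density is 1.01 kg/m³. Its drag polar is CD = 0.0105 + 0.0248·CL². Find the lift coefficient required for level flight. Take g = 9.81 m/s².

Level flight ⇒ L = W = m·g = 268 × 9.81 = 2629.1 N.
q = ½ρv² = ½ × 1.01 × 20.6² = 214.3 Pa.
Required CL = L/(qS) = 2629.1/(214.3·11.3) = 1.086.

CL = 1.09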